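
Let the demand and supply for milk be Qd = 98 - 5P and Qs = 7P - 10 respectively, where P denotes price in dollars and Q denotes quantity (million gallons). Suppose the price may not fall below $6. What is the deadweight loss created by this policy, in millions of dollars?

Equilibrium: 98 - 5P = 7P - 10, so 108 = 12P and P* = 9, Q* = 53.
Since 6 is below P* = 9, the floor does not bind and the free-market outcome prevails.
Since the control does not bind, no trades are prevented and deadweight loss is zero.

0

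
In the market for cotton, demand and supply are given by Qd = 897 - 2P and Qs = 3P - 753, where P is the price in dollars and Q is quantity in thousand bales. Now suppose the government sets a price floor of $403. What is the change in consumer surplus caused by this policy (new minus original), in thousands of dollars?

-11972

Without the control the market clears where 897 - 2P = 3P - 753, i.e. P* = 330 and Q* = 237.
Because the floor (403) lies above the market-clearing price, it is binding.
At P = 403: Qd = 897 - 2·403 = 91 and Qs = 3·403 - 753 = 456.
Consumer surplus without the control is ½ · (448.5 - 330) · 237 = 14042.25.
With the floor, consumers buy 91 units at 403, so CS = ½ · (448.5 - 403) · 91 = 2070.25.
Change in consumer surplus = 2070.25 - 14042.25 = -11972.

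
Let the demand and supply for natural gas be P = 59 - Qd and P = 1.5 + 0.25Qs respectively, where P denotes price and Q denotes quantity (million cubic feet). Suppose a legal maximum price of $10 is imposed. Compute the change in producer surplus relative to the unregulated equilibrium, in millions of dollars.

-120

Rearranging demand gives Qd = 59 - P; rearranging supply gives Qs = 4P - 6. Equilibrium: 59 - P = 4P - 6, so 65 = 5P and P* = 13, Q* = 46.
Because the ceiling (10) lies below the market-clearing price, it is binding.
At P = 10: Qd = 59 - 10 = 49 and Qs = 4·10 - 6 = 34.
Producer surplus without the control is ½ · (13 - 1.5) · 46 = 264.5.
With the ceiling, producers sell 34 units at 10, so PS = ½ · (10 - 1.5) · 34 = 144.5.
Change in producer surplus = 144.5 - 264.5 = -120.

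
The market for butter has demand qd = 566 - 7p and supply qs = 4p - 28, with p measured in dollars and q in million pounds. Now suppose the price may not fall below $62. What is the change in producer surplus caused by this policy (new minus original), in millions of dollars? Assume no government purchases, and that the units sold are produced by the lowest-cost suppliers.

Without the control the market clears where 566 - 7p = 4p - 28, i.e. p* = 54 and q* = 188.
Since 62 > 54, the floor is binding.
At p = 62: qd = 566 - 7·62 = 132 and qs = 4·62 - 28 = 220.
Producer surplus without the control is ½ · (54 - 7) · 188 = 4418.
With the floor, 132 units are sold at 62. The supply price at q = 132 is 40, so PS = ½ · [(62 - 7) + (62 - 40)] · 132 = 5082.
Change in producer surplus = 5082 - 4418 = 664.

664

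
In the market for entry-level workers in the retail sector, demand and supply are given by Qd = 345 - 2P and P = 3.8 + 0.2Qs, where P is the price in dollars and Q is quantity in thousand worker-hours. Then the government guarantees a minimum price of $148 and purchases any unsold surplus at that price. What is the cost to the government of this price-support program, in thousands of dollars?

99456

Rearranging supply gives Qs = 5P - 19. Without the control the market clears where 345 - 2P = 5P - 19, i.e. P* = 52 and Q* = 241.
Because the floor (148) lies above the market-clearing price, it is binding.
At P = 148: Qd = 345 - 2·148 = 49 and Qs = 5·148 - 19 = 721.
Surplus = Qs - Qd = 672.
Government expenditure = surplus × support price = 672 × 148 = 99456.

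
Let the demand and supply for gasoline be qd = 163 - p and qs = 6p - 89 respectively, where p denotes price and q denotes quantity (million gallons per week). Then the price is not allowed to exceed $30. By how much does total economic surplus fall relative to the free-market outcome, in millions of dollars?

Without the control the market clears where 163 - p = 6p - 89, i.e. p* = 36 and q* = 127.
The ceiling of 30 is below the equilibrium price 36, so it binds.
At p = 30: qd = 163 - 30 = 133 and qs = 6·30 - 89 = 91.
Quantity traded falls to 91. At q = 91 the demand price is 163 - 91 = 72 and the supply price is (89 + 91)/6 = 30.
Deadweight loss = ½ · (72 - 30) · (127 - 91) = ½ · 42 · 36 = 756.

756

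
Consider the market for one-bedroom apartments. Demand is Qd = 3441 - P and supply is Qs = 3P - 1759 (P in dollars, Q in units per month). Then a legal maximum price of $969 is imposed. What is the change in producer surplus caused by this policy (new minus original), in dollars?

Setting quantity demanded equal to quantity supplied, 3441 - P = 3P - 1759, gives P* = 1300 and Q* = 2141.
Since 969 < 1300, the ceiling is binding.
At P = 969: Qd = 3441 - 969 = 2472 and Qs = 3·969 - 1759 = 1148.
Producer surplus without the control is ½ · (1300 - 1759/3) · 2141 = 4583881/6.
With the ceiling, producers sell 1148 units at 969, so PS = ½ · (969 - 1759/3) · 1148 = 658952/3.
Change in producer surplus = 658952/3 - 4583881/6 = -544329.5.

-544329.5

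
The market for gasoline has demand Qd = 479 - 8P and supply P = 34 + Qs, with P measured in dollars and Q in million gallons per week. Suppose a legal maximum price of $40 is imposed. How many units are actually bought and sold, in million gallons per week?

6

Rearranging supply gives Qs = P - 34. Equilibrium: 479 - 8P = P - 34, so 513 = 9P and P* = 57, Q* = 23.
Since 40 < 57, the ceiling is binding.
At P = 40: Qd = 479 - 8·40 = 159 and Qs = 40 - 34 = 6.
The quantity actually transacted is the short side, supply: 6.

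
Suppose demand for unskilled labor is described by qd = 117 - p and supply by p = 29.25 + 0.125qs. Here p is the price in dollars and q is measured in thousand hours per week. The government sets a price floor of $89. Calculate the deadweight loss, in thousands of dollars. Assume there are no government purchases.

Rearranging supply gives qs = 8p - 234. Without the control the market clears where 117 - p = 8p - 234, i.e. p* = 39 and q* = 78.
Because the floor (89) lies above the market-clearing price, it is binding.
At p = 89: qd = 117 - 89 = 28 and qs = 8·89 - 234 = 478.
Quantity traded falls to 28. At q = 28 the demand price is 117 - 28 = 89 and the supply price is (234 + 28)/8 = 32.75.
Deadweight loss = ½ · (89 - 32.75) · (78 - 28) = ½ · 56.25 · 50 = 1406.25.

1406.25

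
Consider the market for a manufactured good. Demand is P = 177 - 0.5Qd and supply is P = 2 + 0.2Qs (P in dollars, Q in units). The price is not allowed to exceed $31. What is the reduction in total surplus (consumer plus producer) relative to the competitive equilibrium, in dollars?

3858.75

Rearranging demand gives Qd = 354 - 2P; rearranging supply gives Qs = 5P - 10. Without the control the market clears where 354 - 2P = 5P - 10, i.e. P* = 52 and Q* = 250.
Since 31 < 52, the ceiling is binding.
At P = 31: Qd = 354 - 2·31 = 292 and Qs = 5·31 - 10 = 145.
Quantity traded falls to 145. At Q = 145 the demand price is (354 - 145)/2 = 104.5 and the supply price is (10 + 145)/5 = 31.
Deadweight loss = ½ · (104.5 - 31) · (250 - 145) = ½ · 73.5 · 105 = 3858.75.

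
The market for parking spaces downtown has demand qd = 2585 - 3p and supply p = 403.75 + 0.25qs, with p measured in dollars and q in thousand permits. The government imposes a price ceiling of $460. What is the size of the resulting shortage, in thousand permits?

Rearranging supply gives qs = 4p - 1615. Without the control the market clears where 2585 - 3p = 4p - 1615, i.e. p* = 600 and q* = 785.
The ceiling of 460 is below the equilibrium price 600, so it binds.
At p = 460: qd = 2585 - 3·460 = 1205 and qs = 4·460 - 1615 = 225.
Shortage = qd - qs = 1205 - 225 = 980.

980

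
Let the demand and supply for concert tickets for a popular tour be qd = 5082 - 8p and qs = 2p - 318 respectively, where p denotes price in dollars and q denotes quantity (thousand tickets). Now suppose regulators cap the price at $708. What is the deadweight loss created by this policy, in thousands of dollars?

0

Setting quantity demanded equal to quantity supplied, 5082 - 8p = 2p - 318, gives p* = 540 and q* = 762.
Since 708 is above p* = 540, the ceiling does not bind and the free-market outcome prevails.
Since the control does not bind, no trades are prevented and deadweight loss is zero.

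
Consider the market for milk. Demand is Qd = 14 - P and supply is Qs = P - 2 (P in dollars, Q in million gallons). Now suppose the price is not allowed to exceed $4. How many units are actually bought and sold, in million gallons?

2

Setting quantity demanded equal to quantity supplied, 14 - P = P - 2, gives P* = 8 and Q* = 6.
Since 4 < 8, the ceiling is binding.
At P = 4: Qd = 14 - 4 = 10 and Qs = 4 - 2 = 2.
The quantity actually transacted is the short side, supply: 2.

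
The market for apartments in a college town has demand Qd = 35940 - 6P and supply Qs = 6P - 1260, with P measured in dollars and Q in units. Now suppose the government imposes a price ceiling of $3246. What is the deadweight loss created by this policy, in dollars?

0

In a free market, 35940 - 6P = 6P - 1260 gives the equilibrium P* = 3100, Q* = 17340.
Since 3246 is above P* = 3100, the ceiling does not bind and the free-market outcome prevails.
Since the control does not bind, no trades are prevented and deadweight loss is zero.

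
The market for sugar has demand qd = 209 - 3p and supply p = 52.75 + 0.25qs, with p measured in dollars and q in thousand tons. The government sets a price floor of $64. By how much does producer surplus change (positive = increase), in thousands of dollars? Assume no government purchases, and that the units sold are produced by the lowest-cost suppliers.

50

Rearranging supply gives qs = 4p - 211. Without the control the market clears where 209 - 3p = 4p - 211, i.e. p* = 60 and q* = 29.
Because the floor (64) lies above the market-clearing price, it is binding.
At p = 64: qd = 209 - 3·64 = 17 and qs = 4·64 - 211 = 45.
Producer surplus without the control is ½ · (60 - 52.75) · 29 = 105.125.
With the floor, 17 units are sold at 64. The supply price at q = 17 is 57, so PS = ½ · [(64 - 52.75) + (64 - 57)] · 17 = 155.125.
Change in producer surplus = 155.125 - 105.125 = 50.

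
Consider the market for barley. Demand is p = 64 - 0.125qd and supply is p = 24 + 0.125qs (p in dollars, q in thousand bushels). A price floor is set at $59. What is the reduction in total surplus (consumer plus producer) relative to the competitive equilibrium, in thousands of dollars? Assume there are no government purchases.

Rearranging demand gives qd = 512 - 8p; rearranging supply gives qs = 8p - 192. In a free market, 512 - 8p = 8p - 192 gives the equilibrium p* = 44, q* = 160.
Since 59 > 44, the floor is binding.
At p = 59: qd = 512 - 8·59 = 40 and qs = 8·59 - 192 = 280.
Quantity traded falls to 40. At q = 40 the demand price is (512 - 40)/8 = 59 and the supply price is (192 + 40)/8 = 29.
Deadweight loss = ½ · (59 - 29) · (160 - 40) = ½ · 30 · 120 = 1800.

1800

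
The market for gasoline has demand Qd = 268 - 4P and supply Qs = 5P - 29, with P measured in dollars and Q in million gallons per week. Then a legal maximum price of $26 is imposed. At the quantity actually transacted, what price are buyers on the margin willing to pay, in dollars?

41.75

Setting quantity demanded equal to quantity supplied, 268 - 4P = 5P - 29, gives P* = 33 and Q* = 136.
Since 26 < 33, the ceiling is binding.
At P = 26: Qd = 268 - 4·26 = 164 and Qs = 5·26 - 29 = 101.
Only 101 units reach the market. On the demand curve, the marginal buyer's willingness to pay at Q = 101 is (268 - 101)/4 = 41.75.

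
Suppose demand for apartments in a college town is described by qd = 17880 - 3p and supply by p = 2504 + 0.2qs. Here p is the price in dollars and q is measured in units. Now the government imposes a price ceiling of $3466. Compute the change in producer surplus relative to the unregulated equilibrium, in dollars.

Rearranging supply gives qs = 5p - 12520. Equilibrium: 17880 - 3p = 5p - 12520, so 30400 = 8p and p* = 3800, q* = 6480.
Because the ceiling (3466) lies below the market-clearing price, it is binding.
At p = 3466: qd = 17880 - 3·3466 = 7482 and qs = 5·3466 - 12520 = 4810.
Producer surplus without the control is ½ · (3800 - 2504) · 6480 = 4199040.
With the ceiling, producers sell 4810 units at 3466, so PS = ½ · (3466 - 2504) · 4810 = 2313610.
Change in producer surplus = 2313610 - 4199040 = -1885430.

-1885430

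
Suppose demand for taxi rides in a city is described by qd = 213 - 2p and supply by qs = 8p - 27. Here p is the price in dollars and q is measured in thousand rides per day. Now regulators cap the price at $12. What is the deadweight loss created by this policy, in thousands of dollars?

Equilibrium: 213 - 2p = 8p - 27, so 240 = 10p and p* = 24, q* = 165.
Because the ceiling (12) lies below the market-clearing price, it is binding.
At p = 12: qd = 213 - 2·12 = 189 and qs = 8·12 - 27 = 69.
Quantity traded falls to 69. At q = 69 the demand price is (213 - 69)/2 = 72 and the supply price is (27 + 69)/8 = 12.
Deadweight loss = ½ · (72 - 12) · (165 - 69) = ½ · 60 · 96 = 2880.

2880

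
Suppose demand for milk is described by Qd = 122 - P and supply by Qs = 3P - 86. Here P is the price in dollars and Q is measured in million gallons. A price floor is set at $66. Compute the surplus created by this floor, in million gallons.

Equilibrium: 122 - P = 3P - 86, so 208 = 4P and P* = 52, Q* = 70.
Since 66 > 52, the floor is binding.
At P = 66: Qd = 122 - 66 = 56 and Qs = 3·66 - 86 = 112.
Surplus = Qs - Qd = 112 - 56 = 56.

56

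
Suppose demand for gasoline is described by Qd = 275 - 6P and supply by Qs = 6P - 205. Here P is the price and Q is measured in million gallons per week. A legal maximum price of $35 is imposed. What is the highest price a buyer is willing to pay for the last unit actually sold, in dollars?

45

Equilibrium: 275 - 6P = 6P - 205, so 480 = 12P and P* = 40, Q* = 35.
Because the ceiling (35) lies below the market-clearing price, it is binding.
At P = 35: Qd = 275 - 6·35 = 65 and Qs = 6·35 - 205 = 5.
Only 5 units reach the market. On the demand curve, the marginal buyer's willingness to pay at Q = 5 is (275 - 5)/6 = 45.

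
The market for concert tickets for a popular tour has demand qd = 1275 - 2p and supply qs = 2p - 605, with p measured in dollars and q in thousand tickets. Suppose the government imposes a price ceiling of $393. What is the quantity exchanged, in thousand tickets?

Setting quantity demanded equal to quantity supplied, 1275 - 2p = 2p - 605, gives p* = 470 and q* = 335.
Because the ceiling (393) lies below the market-clearing price, it is binding.
At p = 393: qd = 1275 - 2·393 = 489 and qs = 2·393 - 605 = 181.
The quantity actually transacted is the short side, supply: 181.

181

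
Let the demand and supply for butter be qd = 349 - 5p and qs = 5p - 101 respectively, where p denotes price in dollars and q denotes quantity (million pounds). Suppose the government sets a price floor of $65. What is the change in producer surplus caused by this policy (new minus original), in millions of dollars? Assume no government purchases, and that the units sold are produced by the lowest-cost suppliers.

-520

Without the control the market clears where 349 - 5p = 5p - 101, i.e. p* = 45 and q* = 124.
Because the floor (65) lies above the market-clearing price, it is binding.
At p = 65: qd = 349 - 5·65 = 24 and qs = 5·65 - 101 = 224.
Producer surplus without the control is ½ · (45 - 20.2) · 124 = 1537.6.
With the floor, 24 units are sold at 65. The supply price at q = 24 is 25, so PS = ½ · [(65 - 20.2) + (65 - 25)] · 24 = 1017.6.
Change in producer surplus = 1017.6 - 1537.6 = -520.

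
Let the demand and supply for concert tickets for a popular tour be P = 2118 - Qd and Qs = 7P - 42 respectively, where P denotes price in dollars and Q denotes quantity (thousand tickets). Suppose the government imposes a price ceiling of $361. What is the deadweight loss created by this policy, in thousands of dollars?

Rearranging demand gives Qd = 2118 - P. Setting quantity demanded equal to quantity supplied, 2118 - P = 7P - 42, gives P* = 270 and Q* = 1848.
Since 361 is above P* = 270, the ceiling does not bind and the free-market outcome prevails.
Since the control does not bind, no trades are prevented and deadweight loss is zero.

0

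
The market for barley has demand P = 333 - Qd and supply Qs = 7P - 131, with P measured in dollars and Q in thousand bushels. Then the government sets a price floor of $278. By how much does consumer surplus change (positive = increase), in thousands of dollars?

-36300

Rearranging demand gives Qd = 333 - P. Equilibrium: 333 - P = 7P - 131, so 464 = 8P and P* = 58, Q* = 275.
Because the floor (278) lies above the market-clearing price, it is binding.
At P = 278: Qd = 333 - 278 = 55 and Qs = 7·278 - 131 = 1815.
Consumer surplus without the control is ½ · (333 - 58) · 275 = 37812.5.
With the floor, consumers buy 55 units at 278, so CS = ½ · (333 - 278) · 55 = 1512.5.
Change in consumer surplus = 1512.5 - 37812.5 = -36300.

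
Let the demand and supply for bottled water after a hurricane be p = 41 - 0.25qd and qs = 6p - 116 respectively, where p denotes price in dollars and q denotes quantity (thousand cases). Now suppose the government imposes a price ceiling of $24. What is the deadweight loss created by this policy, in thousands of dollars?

Rearranging demand gives qd = 164 - 4p. Without the control the market clears where 164 - 4p = 6p - 116, i.e. p* = 28 and q* = 52.
Since 24 < 28, the ceiling is binding.
At p = 24: qd = 164 - 4·24 = 68 and qs = 6·24 - 116 = 28.
Quantity traded falls to 28. At q = 28 the demand price is (164 - 28)/4 = 34 and the supply price is (116 + 28)/6 = 24.
Deadweight loss = ½ · (34 - 24) · (52 - 28) = ½ · 10 · 24 = 120.

120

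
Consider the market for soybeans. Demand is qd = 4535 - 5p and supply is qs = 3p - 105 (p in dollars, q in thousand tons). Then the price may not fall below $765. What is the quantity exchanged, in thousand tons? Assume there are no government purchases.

710

Equilibrium: 4535 - 5p = 3p - 105, so 4640 = 8p and p* = 580, q* = 1635.
Since 765 > 580, the floor is binding.
At p = 765: qd = 4535 - 5·765 = 710 and qs = 3·765 - 105 = 2190.
The quantity actually transacted is the short side, demand: 710.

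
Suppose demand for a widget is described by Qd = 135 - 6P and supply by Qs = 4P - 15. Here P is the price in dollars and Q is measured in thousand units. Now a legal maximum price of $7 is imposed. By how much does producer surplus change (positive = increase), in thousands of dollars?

Equilibrium: 135 - 6P = 4P - 15, so 150 = 10P and P* = 15, Q* = 45.
Since 7 < 15, the ceiling is binding.
At P = 7: Qd = 135 - 6·7 = 93 and Qs = 4·7 - 15 = 13.
Producer surplus without the control is ½ · (15 - 3.75) · 45 = 253.125.
With the ceiling, producers sell 13 units at 7, so PS = ½ · (7 - 3.75) · 13 = 21.125.
Change in producer surplus = 21.125 - 253.125 = -232.

-232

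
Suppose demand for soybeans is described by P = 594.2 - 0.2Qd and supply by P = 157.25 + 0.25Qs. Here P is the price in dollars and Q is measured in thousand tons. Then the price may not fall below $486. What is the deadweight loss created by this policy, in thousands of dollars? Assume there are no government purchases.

Rearranging demand gives Qd = 2971 - 5P; rearranging supply gives Qs = 4P - 629. Setting quantity demanded equal to quantity supplied, 2971 - 5P = 4P - 629, gives P* = 400 and Q* = 971.
Because the floor (486) lies above the market-clearing price, it is binding.
At P = 486: Qd = 2971 - 5·486 = 541 and Qs = 4·486 - 629 = 1315.
Quantity traded falls to 541. At Q = 541 the demand price is (2971 - 541)/5 = 486 and the supply price is (629 + 541)/4 = 292.5.
Deadweight loss = ½ · (486 - 292.5) · (971 - 541) = ½ · 193.5 · 430 = 41602.5.

41602.5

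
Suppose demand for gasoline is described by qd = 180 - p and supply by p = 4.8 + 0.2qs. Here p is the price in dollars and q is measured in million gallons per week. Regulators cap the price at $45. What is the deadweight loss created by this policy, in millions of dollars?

Rearranging supply gives qs = 5p - 24. Without the control the market clears where 180 - p = 5p - 24, i.e. p* = 34 and q* = 146.
The ceiling of 45 is above the equilibrium price 34, so it is not binding; the market clears at p* = 34, q* = 146.
Since the control does not bind, no trades are prevented and deadweight loss is zero.

0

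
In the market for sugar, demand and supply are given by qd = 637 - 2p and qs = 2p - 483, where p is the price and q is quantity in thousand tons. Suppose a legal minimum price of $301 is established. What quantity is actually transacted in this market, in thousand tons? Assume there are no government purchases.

Setting quantity demanded equal to quantity supplied, 637 - 2p = 2p - 483, gives p* = 280 and q* = 77.
Because the floor (301) lies above the market-clearing price, it is binding.
At p = 301: qd = 637 - 2·301 = 35 and qs = 2·301 - 483 = 119.
The quantity actually transacted is the short side, demand: 35.

35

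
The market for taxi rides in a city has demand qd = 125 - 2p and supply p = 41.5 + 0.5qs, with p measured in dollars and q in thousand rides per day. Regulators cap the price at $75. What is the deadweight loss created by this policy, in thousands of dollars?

Rearranging supply gives qs = 2p - 83. Setting quantity demanded equal to quantity supplied, 125 - 2p = 2p - 83, gives p* = 52 and q* = 21.
Since 75 is above p* = 52, the ceiling does not bind and the free-market outcome prevails.
Since the control does not bind, no trades are prevented and deadweight loss is zero.

0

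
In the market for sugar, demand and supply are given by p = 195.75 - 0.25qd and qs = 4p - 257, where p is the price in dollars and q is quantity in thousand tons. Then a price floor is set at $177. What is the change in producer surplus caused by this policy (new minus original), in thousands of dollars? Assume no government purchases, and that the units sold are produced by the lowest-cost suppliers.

Rearranging demand gives qd = 783 - 4p. Without the control the market clears where 783 - 4p = 4p - 257, i.e. p* = 130 and q* = 263.
Because the floor (177) lies above the market-clearing price, it is binding.
At p = 177: qd = 783 - 4·177 = 75 and qs = 4·177 - 257 = 451.
Producer surplus without the control is ½ · (130 - 64.25) · 263 = 8646.125.
With the floor, 75 units are sold at 177. The supply price at q = 75 is 83, so PS = ½ · [(177 - 64.25) + (177 - 83)] · 75 = 7753.125.
Change in producer surplus = 7753.125 - 8646.125 = -893.

-893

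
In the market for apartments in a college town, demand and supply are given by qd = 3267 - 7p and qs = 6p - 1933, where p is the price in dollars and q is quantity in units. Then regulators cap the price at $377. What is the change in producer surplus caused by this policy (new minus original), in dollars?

-9154

In a free market, 3267 - 7p = 6p - 1933 gives the equilibrium p* = 400, q* = 467.
The ceiling of 377 is below the equilibrium price 400, so it binds.
At p = 377: qd = 3267 - 7·377 = 628 and qs = 6·377 - 1933 = 329.
Producer surplus without the control is ½ · (400 - 1933/6) · 467 = 218089/12.
With the ceiling, producers sell 329 units at 377, so PS = ½ · (377 - 1933/6) · 329 = 108241/12.
Change in producer surplus = 108241/12 - 218089/12 = -9154.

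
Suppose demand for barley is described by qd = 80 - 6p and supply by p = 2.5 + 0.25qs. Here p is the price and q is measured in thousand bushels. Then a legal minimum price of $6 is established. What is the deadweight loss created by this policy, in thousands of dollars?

Rearranging supply gives qs = 4p - 10. Equilibrium: 80 - 6p = 4p - 10, so 90 = 10p and p* = 9, q* = 26.
Since 6 is below p* = 9, the floor does not bind and the free-market outcome prevails.
Since the control does not bind, no trades are prevented and deadweight loss is zero.

0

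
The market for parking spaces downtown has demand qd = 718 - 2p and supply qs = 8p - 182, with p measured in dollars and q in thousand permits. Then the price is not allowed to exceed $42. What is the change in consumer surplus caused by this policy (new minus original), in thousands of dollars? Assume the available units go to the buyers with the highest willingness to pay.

-29472

In a free market, 718 - 2p = 8p - 182 gives the equilibrium p* = 90, q* = 538.
Because the ceiling (42) lies below the market-clearing price, it is binding.
At p = 42: qd = 718 - 2·42 = 634 and qs = 8·42 - 182 = 154.
Consumer surplus without the control is ½ · (359 - 90) · 538 = 72361.
With the ceiling, 154 units are sold at 42 (assume they go to the highest-value buyers). The demand price at q = 154 is 282, so CS = ½ · [(359 - 42) + (282 - 42)] · 154 = 42889.
Change in consumer surplus = 42889 - 72361 = -29472.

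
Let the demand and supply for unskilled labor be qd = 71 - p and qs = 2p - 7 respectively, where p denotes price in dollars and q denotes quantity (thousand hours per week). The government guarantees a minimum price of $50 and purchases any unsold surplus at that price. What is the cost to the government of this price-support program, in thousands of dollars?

Without the control the market clears where 71 - p = 2p - 7, i.e. p* = 26 and q* = 45.
The floor of 50 is above the equilibrium price 26, so it binds.
At p = 50: qd = 71 - 50 = 21 and qs = 2·50 - 7 = 93.
Surplus = qs - qd = 72.
Government expenditure = surplus × support price = 72 × 50 = 3600.

3600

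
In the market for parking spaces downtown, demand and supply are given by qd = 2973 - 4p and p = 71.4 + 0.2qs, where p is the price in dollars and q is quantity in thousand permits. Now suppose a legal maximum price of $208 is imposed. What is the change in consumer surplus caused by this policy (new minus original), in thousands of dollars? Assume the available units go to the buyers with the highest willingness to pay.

Rearranging supply gives qs = 5p - 357. Setting quantity demanded equal to quantity supplied, 2973 - 4p = 5p - 357, gives p* = 370 and q* = 1493.
Since 208 < 370, the ceiling is binding.
At p = 208: qd = 2973 - 4·208 = 2141 and qs = 5·208 - 357 = 683.
Consumer surplus without the control is ½ · (743.25 - 370) · 1493 = 278631.125.
With the ceiling, 683 units are sold at 208 (assume they go to the highest-value buyers). The demand price at q = 683 is 572.5, so CS = ½ · [(743.25 - 208) + (572.5 - 208)] · 683 = 307264.625.
Change in consumer surplus = 307264.625 - 278631.125 = 28633.5.

28633.5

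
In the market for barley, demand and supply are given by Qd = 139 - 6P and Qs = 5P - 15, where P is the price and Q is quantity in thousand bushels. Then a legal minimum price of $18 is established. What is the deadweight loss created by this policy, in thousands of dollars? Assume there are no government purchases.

105.6

In a free market, 139 - 6P = 5P - 15 gives the equilibrium P* = 14, Q* = 55.
Because the floor (18) lies above the market-clearing price, it is binding.
At P = 18: Qd = 139 - 6·18 = 31 and Qs = 5·18 - 15 = 75.
Quantity traded falls to 31. At Q = 31 the demand price is (139 - 31)/6 = 18 and the supply price is (15 + 31)/5 = 9.2.
Deadweight loss = ½ · (18 - 9.2) · (55 - 31) = ½ · 8.8 · 24 = 105.6.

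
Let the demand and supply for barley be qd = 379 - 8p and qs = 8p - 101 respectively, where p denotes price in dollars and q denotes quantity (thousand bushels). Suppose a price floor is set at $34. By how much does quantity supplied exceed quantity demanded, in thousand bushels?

64

Without the control the market clears where 379 - 8p = 8p - 101, i.e. p* = 30 and q* = 139.
The floor of 34 is above the equilibrium price 30, so it binds.
At p = 34: qd = 379 - 8·34 = 107 and qs = 8·34 - 101 = 171.
Surplus = qs - qd = 171 - 107 = 64.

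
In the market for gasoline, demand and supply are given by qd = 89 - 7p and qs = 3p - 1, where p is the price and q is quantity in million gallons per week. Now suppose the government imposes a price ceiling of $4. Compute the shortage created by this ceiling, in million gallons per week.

50

In a free market, 89 - 7p = 3p - 1 gives the equilibrium p* = 9, q* = 26.
Since 4 < 9, the ceiling is binding.
At p = 4: qd = 89 - 7·4 = 61 and qs = 3·4 - 1 = 11.
Shortage = qd - qs = 61 - 11 = 50.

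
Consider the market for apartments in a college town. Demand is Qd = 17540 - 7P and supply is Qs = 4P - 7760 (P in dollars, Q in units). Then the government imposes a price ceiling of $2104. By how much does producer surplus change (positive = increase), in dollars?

-205408

Equilibrium: 17540 - 7P = 4P - 7760, so 25300 = 11P and P* = 2300, Q* = 1440.
Because the ceiling (2104) lies below the market-clearing price, it is binding.
At P = 2104: Qd = 17540 - 7·2104 = 2812 and Qs = 4·2104 - 7760 = 656.
Producer surplus without the control is ½ · (2300 - 1940) · 1440 = 259200.
With the ceiling, producers sell 656 units at 2104, so PS = ½ · (2104 - 1940) · 656 = 53792.
Change in producer surplus = 53792 - 259200 = -205408.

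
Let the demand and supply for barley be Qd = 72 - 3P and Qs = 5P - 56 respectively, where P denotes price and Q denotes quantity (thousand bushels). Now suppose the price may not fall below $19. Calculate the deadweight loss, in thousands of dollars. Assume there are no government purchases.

21.6

Setting quantity demanded equal to quantity supplied, 72 - 3P = 5P - 56, gives P* = 16 and Q* = 24.
The floor of 19 is above the equilibrium price 16, so it binds.
At P = 19: Qd = 72 - 3·19 = 15 and Qs = 5·19 - 56 = 39.
Quantity traded falls to 15. At Q = 15 the demand price is (72 - 15)/3 = 19 and the supply price is (56 + 15)/5 = 14.2.
Deadweight loss = ½ · (19 - 14.2) · (24 - 15) = ½ · 4.8 · 9 = 21.6.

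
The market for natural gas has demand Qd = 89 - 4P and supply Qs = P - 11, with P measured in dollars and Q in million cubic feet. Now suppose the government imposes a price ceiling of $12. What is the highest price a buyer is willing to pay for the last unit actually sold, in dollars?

Setting quantity demanded equal to quantity supplied, 89 - 4P = P - 11, gives P* = 20 and Q* = 9.
The ceiling of 12 is below the equilibrium price 20, so it binds.
At P = 12: Qd = 89 - 4·12 = 41 and Qs = 12 - 11 = 1.
Only 1 units reach the market. On the demand curve, the marginal buyer's willingness to pay at Q = 1 is (89 - 1)/4 = 22.

22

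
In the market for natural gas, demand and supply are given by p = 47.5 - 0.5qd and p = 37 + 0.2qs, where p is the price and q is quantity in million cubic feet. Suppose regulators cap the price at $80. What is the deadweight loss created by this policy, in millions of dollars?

0

Rearranging demand gives qd = 95 - 2p; rearranging supply gives qs = 5p - 185. Equilibrium: 95 - 2p = 5p - 185, so 280 = 7p and p* = 40, q* = 15.
Since 80 is above p* = 40, the ceiling does not bind and the free-market outcome prevails.
Since the control does not bind, no trades are prevented and deadweight loss is zero.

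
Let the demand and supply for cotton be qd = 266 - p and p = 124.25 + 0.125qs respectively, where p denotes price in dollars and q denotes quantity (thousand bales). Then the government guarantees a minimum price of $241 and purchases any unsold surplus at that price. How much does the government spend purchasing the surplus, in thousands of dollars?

Rearranging supply gives qs = 8p - 994. Setting quantity demanded equal to quantity supplied, 266 - p = 8p - 994, gives p* = 140 and q* = 126.
Since 241 > 140, the floor is binding.
At p = 241: qd = 266 - 241 = 25 and qs = 8·241 - 994 = 934.
Surplus = qs - qd = 909.
Government expenditure = surplus × support price = 909 × 241 = 219069.

219069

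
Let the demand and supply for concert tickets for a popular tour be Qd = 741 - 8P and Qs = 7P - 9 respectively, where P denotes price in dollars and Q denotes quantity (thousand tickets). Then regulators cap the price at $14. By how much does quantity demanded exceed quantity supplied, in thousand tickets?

540

Setting quantity demanded equal to quantity supplied, 741 - 8P = 7P - 9, gives P* = 50 and Q* = 341.
The ceiling of 14 is below the equilibrium price 50, so it binds.
At P = 14: Qd = 741 - 8·14 = 629 and Qs = 7·14 - 9 = 89.
Shortage = Qd - Qs = 629 - 89 = 540.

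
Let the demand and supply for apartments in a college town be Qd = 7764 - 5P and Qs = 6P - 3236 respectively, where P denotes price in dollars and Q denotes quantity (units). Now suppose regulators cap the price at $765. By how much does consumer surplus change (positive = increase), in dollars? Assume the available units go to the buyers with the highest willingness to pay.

In a free market, 7764 - 5P = 6P - 3236 gives the equilibrium P* = 1000, Q* = 2764.
Because the ceiling (765) lies below the market-clearing price, it is binding.
At P = 765: Qd = 7764 - 5·765 = 3939 and Qs = 6·765 - 3236 = 1354.
Consumer surplus without the control is ½ · (1552.8 - 1000) · 2764 = 763969.6.
With the ceiling, 1354 units are sold at 765 (assume they go to the highest-value buyers). The demand price at Q = 1354 is 1282, so CS = ½ · [(1552.8 - 765) + (1282 - 765)] · 1354 = 883349.6.
Change in consumer surplus = 883349.6 - 763969.6 = 119380.

119380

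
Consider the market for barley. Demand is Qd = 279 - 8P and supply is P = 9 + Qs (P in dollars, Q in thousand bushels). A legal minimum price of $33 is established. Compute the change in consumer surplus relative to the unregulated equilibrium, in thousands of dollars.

Rearranging supply gives Qs = P - 9. Setting quantity demanded equal to quantity supplied, 279 - 8P = P - 9, gives P* = 32 and Q* = 23.
Because the floor (33) lies above the market-clearing price, it is binding.
At P = 33: Qd = 279 - 8·33 = 15 and Qs = 33 - 9 = 24.
Consumer surplus without the control is ½ · (34.875 - 32) · 23 = 33.0625.
With the floor, consumers buy 15 units at 33, so CS = ½ · (34.875 - 33) · 15 = 14.0625.
Change in consumer surplus = 14.0625 - 33.0625 = -19.

-19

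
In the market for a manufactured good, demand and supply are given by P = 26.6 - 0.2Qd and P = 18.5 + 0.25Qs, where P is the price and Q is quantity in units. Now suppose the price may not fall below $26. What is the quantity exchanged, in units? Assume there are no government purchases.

Rearranging demand gives Qd = 133 - 5P; rearranging supply gives Qs = 4P - 74. Setting quantity demanded equal to quantity supplied, 133 - 5P = 4P - 74, gives P* = 23 and Q* = 18.
The floor of 26 is above the equilibrium price 23, so it binds.
At P = 26: Qd = 133 - 5·26 = 3 and Qs = 4·26 - 74 = 30.
The quantity actually transacted is the short side, demand: 3.

3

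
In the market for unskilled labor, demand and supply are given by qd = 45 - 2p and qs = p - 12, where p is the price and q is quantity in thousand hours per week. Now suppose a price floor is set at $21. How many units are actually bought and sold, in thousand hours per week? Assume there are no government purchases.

Setting quantity demanded equal to quantity supplied, 45 - 2p = p - 12, gives p* = 19 and q* = 7.
The floor of 21 is above the equilibrium price 19, so it binds.
At p = 21: qd = 45 - 2·21 = 3 and qs = 21 - 12 = 9.
The quantity actually transacted is the short side, demand: 3.

3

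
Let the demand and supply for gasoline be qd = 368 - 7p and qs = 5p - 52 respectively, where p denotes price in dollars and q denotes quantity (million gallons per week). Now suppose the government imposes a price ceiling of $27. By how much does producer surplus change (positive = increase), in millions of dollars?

Without the control the market clears where 368 - 7p = 5p - 52, i.e. p* = 35 and q* = 123.
Because the ceiling (27) lies below the market-clearing price, it is binding.
At p = 27: qd = 368 - 7·27 = 179 and qs = 5·27 - 52 = 83.
Producer surplus without the control is ½ · (35 - 10.4) · 123 = 1512.9.
With the ceiling, producers sell 83 units at 27, so PS = ½ · (27 - 10.4) · 83 = 688.9.
Change in producer surplus = 688.9 - 1512.9 = -824.

-824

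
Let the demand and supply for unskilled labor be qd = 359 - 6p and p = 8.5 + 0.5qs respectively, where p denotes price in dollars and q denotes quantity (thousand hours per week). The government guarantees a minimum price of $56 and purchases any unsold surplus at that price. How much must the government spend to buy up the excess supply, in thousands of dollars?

4032

Rearranging supply gives qs = 2p - 17. In a free market, 359 - 6p = 2p - 17 gives the equilibrium p* = 47, q* = 77.
Because the floor (56) lies above the market-clearing price, it is binding.
At p = 56: qd = 359 - 6·56 = 23 and qs = 2·56 - 17 = 95.
Surplus = qs - qd = 72.
Government expenditure = surplus × support price = 72 × 56 = 4032.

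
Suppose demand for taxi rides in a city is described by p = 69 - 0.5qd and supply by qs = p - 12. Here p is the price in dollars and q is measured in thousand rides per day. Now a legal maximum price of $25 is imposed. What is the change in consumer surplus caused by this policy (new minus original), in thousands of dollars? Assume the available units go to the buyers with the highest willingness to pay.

Rearranging demand gives qd = 138 - 2p. Equilibrium: 138 - 2p = p - 12, so 150 = 3p and p* = 50, q* = 38.
Because the ceiling (25) lies below the market-clearing price, it is binding.
At p = 25: qd = 138 - 2·25 = 88 and qs = 25 - 12 = 13.
Consumer surplus without the control is ½ · (69 - 50) · 38 = 361.
With the ceiling, 13 units are sold at 25 (assume they go to the highest-value buyers). The demand price at q = 13 is 62.5, so CS = ½ · [(69 - 25) + (62.5 - 25)] · 13 = 529.75.
Change in consumer surplus = 529.75 - 361 = 168.75.

168.75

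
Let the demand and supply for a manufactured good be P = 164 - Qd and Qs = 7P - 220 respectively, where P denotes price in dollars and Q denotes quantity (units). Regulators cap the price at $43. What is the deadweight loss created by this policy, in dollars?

Rearranging demand gives Qd = 164 - P. Without the control the market clears where 164 - P = 7P - 220, i.e. P* = 48 and Q* = 116.
Since 43 < 48, the ceiling is binding.
At P = 43: Qd = 164 - 43 = 121 and Qs = 7·43 - 220 = 81.
Quantity traded falls to 81. At Q = 81 the demand price is 164 - 81 = 83 and the supply price is (220 + 81)/7 = 43.
Deadweight loss = ½ · (83 - 43) · (116 - 81) = ½ · 40 · 35 = 700.

700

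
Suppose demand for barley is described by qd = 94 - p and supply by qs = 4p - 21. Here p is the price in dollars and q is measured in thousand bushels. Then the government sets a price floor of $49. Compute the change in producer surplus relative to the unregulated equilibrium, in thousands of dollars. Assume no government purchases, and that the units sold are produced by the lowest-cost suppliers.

1085.5

Equilibrium: 94 - p = 4p - 21, so 115 = 5p and p* = 23, q* = 71.
Since 49 > 23, the floor is binding.
At p = 49: qd = 94 - 49 = 45 and qs = 4·49 - 21 = 175.
Producer surplus without the control is ½ · (23 - 5.25) · 71 = 630.125.
With the floor, 45 units are sold at 49. The supply price at q = 45 is 16.5, so PS = ½ · [(49 - 5.25) + (49 - 16.5)] · 45 = 1715.625.
Change in producer surplus = 1715.625 - 630.125 = 1085.5.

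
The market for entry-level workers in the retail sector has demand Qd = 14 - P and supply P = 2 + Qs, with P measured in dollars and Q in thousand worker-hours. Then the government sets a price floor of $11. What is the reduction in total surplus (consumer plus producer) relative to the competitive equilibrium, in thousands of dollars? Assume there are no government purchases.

9

Rearranging supply gives Qs = P - 2. Without the control the market clears where 14 - P = P - 2, i.e. P* = 8 and Q* = 6.
The floor of 11 is above the equilibrium price 8, so it binds.
At P = 11: Qd = 14 - 11 = 3 and Qs = 11 - 2 = 9.
Quantity traded falls to 3. At Q = 3 the demand price is 14 - 3 = 11 and the supply price is 2 + 3 = 5.
Deadweight loss = ½ · (11 - 5) · (6 - 3) = ½ · 6 · 3 = 9.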